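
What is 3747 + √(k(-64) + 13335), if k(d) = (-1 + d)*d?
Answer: 3747 + √17495 ≈ 3879.3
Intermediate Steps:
k(d) = d*(-1 + d)
3747 + √(k(-64) + 13335) = 3747 + √(-64*(-1 - 64) + 13335) = 3747 + √(-64*(-65) + 13335) = 3747 + √(4160 + 13335) = 3747 + √17495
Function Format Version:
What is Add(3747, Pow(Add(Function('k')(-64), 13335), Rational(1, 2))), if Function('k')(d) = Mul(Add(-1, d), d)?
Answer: Add(3747, Pow(17495, Rational(1, 2))) ≈ 3879.3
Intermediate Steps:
Function('k')(d) = Mul(d, Add(-1, d))
Add(3747, Pow(Add(Function('k')(-64), 13335), Rational(1, 2))) = Add(3747, Pow(Add(Mul(-64, Add(-1, -64)), 13335), Rational(1, 2))) = Add(3747, Pow(Add(Mul(-64, -65), 13335), Rational(1, 2))) = Add(3747, Pow(Add(4160, 13335), Rational(1, 2))) = Add(3747, Pow(17495, Rational(1, 2)))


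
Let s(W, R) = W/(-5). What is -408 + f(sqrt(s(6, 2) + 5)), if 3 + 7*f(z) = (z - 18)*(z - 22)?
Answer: -12296/35 - 8*sqrt(95)/7 ≈ -362.45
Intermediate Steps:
s(W, R) = -W/5 (s(W, R) = W*(-1/5) = -W/5)
f(z) = -3/7 + (-22 + z)*(-18 + z)/7 (f(z) = -3/7 + ((z - 18)*(z - 22))/7 = -3/7 + ((-18 + z)*(-22 + z))/7 = -3/7 + ((-22 + z)*(-18 + z))/7 = -3/7 + (-22 + z)*(-18 + z)/7)
-408 + f(sqrt(s(6, 2) + 5)) = -408 + (393/7 - 40*sqrt(-1/5*6 + 5)/7 + (sqrt(-1/5*6 + 5))**2/7) = -408 + (393/7 - 40*sqrt(-6/5 + 5)/7 + (sqrt(-6/5 + 5))**2/7) = -408 + (393/7 - 8*sqrt(95)/7 + (sqrt(19/5))**2/7) = -408 + (393/7 - 8*sqrt(95)/7 + (sqrt(95)/5)**2/7) = -408 + (393/7 - 8*sqrt(95)/7 + (1/7)*(19/5)) = -408 + (393/7 - 8*sqrt(95)/7 + 19/35) = -408 + (1984/35 - 8*sqrt(95)/7) = -12296/35 - 8*sqrt(95)/7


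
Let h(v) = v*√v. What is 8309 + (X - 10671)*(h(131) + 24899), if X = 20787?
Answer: 251886593 + 1325196*√131 ≈ 2.6705e+8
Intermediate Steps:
h(v) = v^(3/2)
8309 + (X - 10671)*(h(131) + 24899) = 8309 + (20787 - 10671)*(131^(3/2) + 24899) = 8309 + 10116*(131*√131 + 24899) = 8309 + 10116*(24899 + 131*√131) = 8309 + (251878284 + 1325196*√131) = 251886593 + 1325196*√131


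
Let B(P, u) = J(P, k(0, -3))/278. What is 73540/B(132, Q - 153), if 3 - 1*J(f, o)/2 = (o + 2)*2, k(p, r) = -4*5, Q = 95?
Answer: 10222060/39 ≈ 2.6210e+5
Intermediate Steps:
k(p, r) = -20
J(f, o) = -2 - 4*o (J(f, o) = 6 - 2*(o + 2)*2 = 6 - 2*(2 + o)*2 = 6 - 2*(4 + 2*o) = 6 + (-8 - 4*o) = -2 - 4*o)
B(P, u) = 39/139 (B(P, u) = (-2 - 4*(-20))/278 = (-2 + 80)*(1/278) = 78*(1/278) = 39/139)
73540/B(132, Q - 153) = 73540/(39/139) = 73540*(139/39) = 10222060/39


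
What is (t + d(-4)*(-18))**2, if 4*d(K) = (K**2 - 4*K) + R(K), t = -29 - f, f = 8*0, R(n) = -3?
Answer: 101761/4 ≈ 25440.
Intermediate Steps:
f = 0
t = -29 (t = -29 - 1*0 = -29 + 0 = -29)
d(K) = -3/4 - K + K**2/4 (d(K) = ((K**2 - 4*K) - 3)/4 = (-3 + K**2 - 4*K)/4 = -3/4 - K + K**2/4)
(t + d(-4)*(-18))**2 = (-29 + (-3/4 - 1*(-4) + (1/4)*(-4)**2)*(-18))**2 = (-29 + (-3/4 + 4 + (1/4)*16)*(-18))**2 = (-29 + (-3/4 + 4 + 4)*(-18))**2 = (-29 + (29/4)*(-18))**2 = (-29 - 261/2)**2 = (-319/2)**2 = 101761/4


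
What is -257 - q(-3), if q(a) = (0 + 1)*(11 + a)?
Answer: -265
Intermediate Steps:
q(a) = 11 + a (q(a) = 1*(11 + a) = 11 + a)
-257 - q(-3) = -257 - (11 - 3) = -257 - 1*8 = -257 - 8 = -265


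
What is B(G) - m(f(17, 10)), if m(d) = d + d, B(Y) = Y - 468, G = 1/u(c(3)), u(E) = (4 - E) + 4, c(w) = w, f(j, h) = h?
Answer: -2439/5 ≈ -487.80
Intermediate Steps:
u(E) = 8 - E
G = ⅕ (G = 1/(8 - 1*3) = 1/(8 - 3) = 1/5 = ⅕ ≈ 0.20000)
B(Y) = -468 + Y
m(d) = 2*d
B(G) - m(f(17, 10)) = (-468 + ⅕) - 2*10 = -2339/5 - 1*20 = -2339/5 - 20 = -2439/5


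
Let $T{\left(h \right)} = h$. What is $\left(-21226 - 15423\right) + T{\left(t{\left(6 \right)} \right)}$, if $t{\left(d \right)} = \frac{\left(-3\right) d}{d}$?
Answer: $-36652$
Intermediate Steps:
$t{\left(d \right)} = -3$
$\left(-21226 - 15423\right) + T{\left(t{\left(6 \right)} \right)} = \left(-21226 - 15423\right) - 3 = -36649 - 3 = -36652$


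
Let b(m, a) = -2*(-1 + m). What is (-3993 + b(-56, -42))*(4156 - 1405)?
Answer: -10671129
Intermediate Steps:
b(m, a) = 2 - 2*m
(-3993 + b(-56, -42))*(4156 - 1405) = (-3993 + (2 - 2*(-56)))*(4156 - 1405) = (-3993 + (2 + 112))*2751 = (-3993 + 114)*2751 = -3879*2751 = -10671129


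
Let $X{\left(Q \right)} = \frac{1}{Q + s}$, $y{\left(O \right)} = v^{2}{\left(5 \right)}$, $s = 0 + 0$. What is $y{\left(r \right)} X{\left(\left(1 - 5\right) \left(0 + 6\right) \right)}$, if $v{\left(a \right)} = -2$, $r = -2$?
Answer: $- \frac{1}{6} \approx -0.16667$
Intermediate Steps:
$s = 0$
$y{\left(O \right)} = 4$ ($y{\left(O \right)} = \left(-2\right)^{2} = 4$)
$X{\left(Q \right)} = \frac{1}{Q}$ ($X{\left(Q \right)} = \frac{1}{Q + 0} = \frac{1}{Q}$)
$y{\left(r \right)} X{\left(\left(1 - 5\right) \left(0 + 6\right) \right)} = \frac{4}{\left(1 - 5\right) \left(0 + 6\right)} = \frac{4}{\left(-4\right) 6} = \frac{4}{-24} = 4 \left(- \frac{1}{24}\right) = - \frac{1}{6}$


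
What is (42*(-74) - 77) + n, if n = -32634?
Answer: -35819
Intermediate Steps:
(42*(-74) - 77) + n = (42*(-74) - 77) - 32634 = (-3108 - 77) - 32634 = -3185 - 32634 = -35819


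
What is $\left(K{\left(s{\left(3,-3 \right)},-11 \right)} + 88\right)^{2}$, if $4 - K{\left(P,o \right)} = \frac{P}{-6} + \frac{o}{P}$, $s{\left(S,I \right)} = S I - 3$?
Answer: $\frac{1142761}{144} \approx 7935.8$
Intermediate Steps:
$s{\left(S,I \right)} = -3 + I S$ ($s{\left(S,I \right)} = I S - 3 = -3 + I S$)
$K{\left(P,o \right)} = 4 + \frac{P}{6} - \frac{o}{P}$ ($K{\left(P,o \right)} = 4 - \left(\frac{P}{-6} + \frac{o}{P}\right) = 4 - \left(P \left(- \frac{1}{6}\right) + \frac{o}{P}\right) = 4 - \left(- \frac{P}{6} + \frac{o}{P}\right) = 4 + \left(\frac{P}{6} - \frac{o}{P}\right) = 4 + \frac{P}{6} - \frac{o}{P}$)
$\left(K{\left(s{\left(3,-3 \right)},-11 \right)} + 88\right)^{2} = \left(\left(4 + \frac{-3 - 9}{6} - - \frac{11}{-3 - 9}\right) + 88\right)^{2} = \left(\left(4 + \frac{1}{6} \left(-12\right) - - \frac{11}{-12}\right) + 88\right)^{2} = \left(\left(4 - 2 - \left(-11\right) \left(- \frac{1}{12}\right)\right) + 88\right)^{2} = \left(\left(4 - 2 - \frac{11}{12}\right) + 88\right)^{2} = \left(\frac{13}{12} + 88\right)^{2} = \left(\frac{1069}{12}\right)^{2} = \frac{1142761}{144}$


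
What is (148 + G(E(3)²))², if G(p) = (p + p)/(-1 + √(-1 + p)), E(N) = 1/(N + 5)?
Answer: (340993*I + 16818720*√7)/(16*(I + 48*√7)) ≈ 21899.0 - 4.6244*I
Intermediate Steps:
E(N) = 1/(5 + N)
G(p) = 2*p/(-1 + √(-1 + p)) (G(p) = (2*p)/(-1 + √(-1 + p)) = 2*p/(-1 + √(-1 + p)))
(148 + G(E(3)²))² = (148 + 2*(1/(5 + 3))²/(-1 + √(-1 + (1/(5 + 3))²)))² = (148 + 2*(1/8)²/(-1 + √(-1 + (1/8)²)))² = (148 + 2*(⅛)²/(-1 + √(-1 + (⅛)²)))² = (148 + 2*(1/64)/(-1 + √(-1 + 1/64)))² = (148 + 2*(1/64)/(-1 + √(-63/64)))² = (148 + 2*(1/64)/(-1 + 3*I*√7/8))² = (148 + 1/(32*(-1 + 3*I*√7/8)))²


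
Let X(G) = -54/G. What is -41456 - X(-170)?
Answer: -3523787/85 ≈ -41456.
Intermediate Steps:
-41456 - X(-170) = -41456 - (-54)/(-170) = -41456 - (-54)*(-1)/170 = -41456 - 1*27/85 = -41456 - 27/85 = -3523787/85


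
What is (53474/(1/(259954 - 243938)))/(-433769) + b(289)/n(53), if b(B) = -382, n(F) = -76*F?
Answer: -246398067471/124801538 ≈ -1974.3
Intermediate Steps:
(53474/(1/(259954 - 243938)))/(-433769) + b(289)/n(53) = (53474/(1/(259954 - 243938)))/(-433769) - 382/((-76*53)) = (53474/(1/16016))*(-1/433769) - 382/(-4028) = (53474/(1/16016))*(-1/433769) - 382*(-1/4028) = (53474*16016)*(-1/433769) + 191/2014 = 856439584*(-1/433769) + 191/2014 = -122348512/61967 + 191/2014 = -246398067471/124801538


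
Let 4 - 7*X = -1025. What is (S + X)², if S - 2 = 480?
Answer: 395641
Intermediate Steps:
S = 482 (S = 2 + 480 = 482)
X = 147 (X = 4/7 - ⅐*(-1025) = 4/7 + 1025/7 = 147)
(S + X)² = (482 + 147)² = 629² = 395641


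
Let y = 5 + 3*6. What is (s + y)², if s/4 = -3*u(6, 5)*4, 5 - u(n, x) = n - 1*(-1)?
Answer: 14161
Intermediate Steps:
y = 23 (y = 5 + 18 = 23)
u(n, x) = 4 - n (u(n, x) = 5 - (n - 1*(-1)) = 5 - (n + 1) = 5 - (1 + n) = 5 + (-1 - n) = 4 - n)
s = 96 (s = 4*(-3*(4 - 1*6)*4) = 4*(-3*(4 - 6)*4) = 4*(-3*(-2)*4) = 4*(6*4) = 4*24 = 96)
(s + y)² = (96 + 23)² = 119² = 14161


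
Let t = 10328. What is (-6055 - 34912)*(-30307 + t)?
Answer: 818479693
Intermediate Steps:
(-6055 - 34912)*(-30307 + t) = (-6055 - 34912)*(-30307 + 10328) = -40967*(-19979) = 818479693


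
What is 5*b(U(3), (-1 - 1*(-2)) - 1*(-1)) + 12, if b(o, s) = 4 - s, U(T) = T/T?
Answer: 22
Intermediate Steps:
U(T) = 1
5*b(U(3), (-1 - 1*(-2)) - 1*(-1)) + 12 = 5*(4 - ((-1 - 1*(-2)) - 1*(-1))) + 12 = 5*(4 - ((-1 + 2) + 1)) + 12 = 5*(4 - (1 + 1)) + 12 = 5*(4 - 1*2) + 12 = 5*(4 - 2) + 12 = 5*2 + 12 = 10 + 12 = 22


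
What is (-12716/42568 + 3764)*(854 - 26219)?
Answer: -59761893105/626 ≈ -9.5466e+7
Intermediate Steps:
(-12716/42568 + 3764)*(854 - 26219) = (-12716*1/42568 + 3764)*(-25365) = (-187/626 + 3764)*(-25365) = (2356077/626)*(-25365) = -59761893105/626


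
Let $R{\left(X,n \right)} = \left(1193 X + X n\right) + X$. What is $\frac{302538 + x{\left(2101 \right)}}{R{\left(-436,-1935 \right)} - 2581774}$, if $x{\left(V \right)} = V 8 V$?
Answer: $- \frac{17808073}{1129349} \approx -15.768$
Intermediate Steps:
$R{\left(X,n \right)} = 1194 X + X n$
$x{\left(V \right)} = 8 V^{2}$ ($x{\left(V \right)} = 8 V V = 8 V^{2}$)
$\frac{302538 + x{\left(2101 \right)}}{R{\left(-436,-1935 \right)} - 2581774} = \frac{302538 + 8 \cdot 2101^{2}}{- 436 \left(1194 - 1935\right) - 2581774} = \frac{302538 + 8 \cdot 4414201}{\left(-436\right) \left(-741\right) - 2581774} = \frac{302538 + 35313608}{323076 - 2581774} = \frac{35616146}{-2258698} = 35616146 \left(- \frac{1}{2258698}\right) = - \frac{17808073}{1129349}$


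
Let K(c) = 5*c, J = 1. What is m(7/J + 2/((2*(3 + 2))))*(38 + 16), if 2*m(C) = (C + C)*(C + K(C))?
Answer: 419904/25 ≈ 16796.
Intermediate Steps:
m(C) = 6*C**2 (m(C) = ((C + C)*(C + 5*C))/2 = ((2*C)*(6*C))/2 = (12*C**2)/2 = 6*C**2)
m(7/J + 2/((2*(3 + 2))))*(38 + 16) = (6*(7/1 + 2/((2*(3 + 2))))**2)*(38 + 16) = (6*(7*1 + 2/((2*5)))**2)*54 = (6*(7 + 2/10)**2)*54 = (6*(7 + 2*(1/10))**2)*54 = (6*(7 + 1/5)**2)*54 = (6*(36/5)**2)*54 = (6*(1296/25))*54 = (7776/25)*54 = 419904/25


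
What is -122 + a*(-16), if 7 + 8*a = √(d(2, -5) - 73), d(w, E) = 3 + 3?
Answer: -108 - 2*I*√67 ≈ -108.0 - 16.371*I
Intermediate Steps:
d(w, E) = 6
a = -7/8 + I*√67/8 (a = -7/8 + √(6 - 73)/8 = -7/8 + √(-67)/8 = -7/8 + (I*√67)/8 = -7/8 + I*√67/8 ≈ -0.875 + 1.0232*I)
-122 + a*(-16) = -122 + (-7/8 + I*√67/8)*(-16) = -122 + (14 - 2*I*√67) = -108 - 2*I*√67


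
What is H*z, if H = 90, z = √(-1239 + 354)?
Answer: 90*I*√885 ≈ 2677.4*I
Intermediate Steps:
z = I*√885 (z = √(-885) = I*√885 ≈ 29.749*I)
H*z = 90*(I*√885) = 90*I*√885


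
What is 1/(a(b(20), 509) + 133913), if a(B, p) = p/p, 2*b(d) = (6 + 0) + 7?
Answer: 1/133914 ≈ 7.4675e-6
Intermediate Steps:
b(d) = 13/2 (b(d) = ((6 + 0) + 7)/2 = (6 + 7)/2 = (½)*13 = 13/2)
a(B, p) = 1
1/(a(b(20), 509) + 133913) = 1/(1 + 133913) = 1/133914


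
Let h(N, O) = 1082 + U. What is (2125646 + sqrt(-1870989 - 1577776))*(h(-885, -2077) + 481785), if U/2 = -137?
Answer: 1025821880078 + 482593*I*sqrt(3448765) ≈ 1.0258e+12 + 8.9622e+8*I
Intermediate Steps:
U = -274 (U = 2*(-137) = -274)
h(N, O) = 808 (h(N, O) = 1082 - 274 = 808)
(2125646 + sqrt(-1870989 - 1577776))*(h(-885, -2077) + 481785) = (2125646 + sqrt(-1870989 - 1577776))*(808 + 481785) = (2125646 + sqrt(-3448765))*482593 = (2125646 + I*sqrt(3448765))*482593 = 1025821880078 + 482593*I*sqrt(3448765)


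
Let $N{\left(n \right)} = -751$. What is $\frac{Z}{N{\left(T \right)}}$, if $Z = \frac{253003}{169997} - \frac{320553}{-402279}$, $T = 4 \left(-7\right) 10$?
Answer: $- \frac{69361226}{22795407721} \approx -0.0030428$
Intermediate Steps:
$T = -280$ ($T = \left(-28\right) 10 = -280$)
$Z = \frac{52090280726}{22795407721}$ ($Z = 253003 \cdot \frac{1}{169997} - - \frac{106851}{134093} = \frac{253003}{169997} + \frac{106851}{134093} = \frac{52090280726}{22795407721} \approx 2.2851$)
$\frac{Z}{N{\left(T \right)}} = \frac{52090280726}{22795407721 \left(-751\right)} = \frac{52090280726}{22795407721} \left(- \frac{1}{751}\right) = - \frac{69361226}{22795407721}$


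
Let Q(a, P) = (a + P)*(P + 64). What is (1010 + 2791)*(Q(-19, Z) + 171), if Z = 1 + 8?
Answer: -2124759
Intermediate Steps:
Z = 9
Q(a, P) = (64 + P)*(P + a) (Q(a, P) = (P + a)*(64 + P) = (64 + P)*(P + a))
(1010 + 2791)*(Q(-19, Z) + 171) = (1010 + 2791)*((9² + 64*9 + 64*(-19) + 9*(-19)) + 171) = 3801*((81 + 576 - 1216 - 171) + 171) = 3801*(-730 + 171) = 3801*(-559) = -2124759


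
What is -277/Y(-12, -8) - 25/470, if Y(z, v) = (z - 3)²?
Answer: -27163/21150 ≈ -1.2843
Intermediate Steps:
Y(z, v) = (-3 + z)²
-277/Y(-12, -8) - 25/470 = -277/(-3 - 12)² - 25/470 = -277/((-15)²) - 25*1/470 = -277/225 - 5/94 = -27163/21150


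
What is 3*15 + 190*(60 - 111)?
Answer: -9645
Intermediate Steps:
3*15 + 190*(60 - 111) = 45 + 190*(-51) = 45 - 9690 = -9645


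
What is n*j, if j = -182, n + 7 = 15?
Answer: -1456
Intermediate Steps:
n = 8 (n = -7 + 15 = 8)
n*j = 8*(-182) = -1456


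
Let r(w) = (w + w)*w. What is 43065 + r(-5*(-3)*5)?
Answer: 54315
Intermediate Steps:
r(w) = 2*w**2 (r(w) = (2*w)*w = 2*w**2)
43065 + r(-5*(-3)*5) = 43065 + 2*(-5*(-3)*5)**2 = 43065 + 2*(15*5)**2 = 43065 + 2*75**2 = 43065 + 2*5625 = 43065 + 11250 = 54315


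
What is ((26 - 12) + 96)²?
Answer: 12100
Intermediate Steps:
((26 - 12) + 96)² = (14 + 96)² = 110² = 12100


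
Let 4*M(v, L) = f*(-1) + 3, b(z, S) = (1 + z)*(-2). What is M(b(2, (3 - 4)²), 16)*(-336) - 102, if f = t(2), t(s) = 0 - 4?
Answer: -690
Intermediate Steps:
t(s) = -4
f = -4
b(z, S) = -2 - 2*z
M(v, L) = 7/4 (M(v, L) = (-4*(-1) + 3)/4 = (4 + 3)/4 = (¼)*7 = 7/4)
M(b(2, (3 - 4)²), 16)*(-336) - 102 = (7/4)*(-336) - 102 = -588 - 102 = -690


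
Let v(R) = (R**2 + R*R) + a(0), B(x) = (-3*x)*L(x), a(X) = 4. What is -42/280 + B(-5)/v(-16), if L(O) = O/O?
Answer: -26/215 ≈ -0.12093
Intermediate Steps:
L(O) = 1
B(x) = -3*x (B(x) = -3*x*1 = -3*x)
v(R) = 4 + 2*R**2 (v(R) = (R**2 + R*R) + 4 = (R**2 + R**2) + 4 = 2*R**2 + 4 = 4 + 2*R**2)
-42/280 + B(-5)/v(-16) = -42/280 + (-3*(-5))/(4 + 2*(-16)**2) = -42*1/280 + 15/(4 + 2*256) = -3/20 + 15/(4 + 512) = -3/20 + 15/516 = -3/20 + 15*(1/516) = -3/20 + 5/172 = -26/215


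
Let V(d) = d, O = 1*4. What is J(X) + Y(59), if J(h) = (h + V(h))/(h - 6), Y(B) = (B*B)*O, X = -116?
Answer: 849480/61 ≈ 13926.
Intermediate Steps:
O = 4
Y(B) = 4*B² (Y(B) = (B*B)*4 = B²*4 = 4*B²)
J(h) = 2*h/(-6 + h) (J(h) = (h + h)/(h - 6) = (2*h)/(-6 + h) = 2*h/(-6 + h))
J(X) + Y(59) = 2*(-116)/(-6 - 116) + 4*59² = 2*(-116)/(-122) + 4*3481 = 2*(-116)*(-1/122) + 13924 = 116/61 + 13924 = 849480/61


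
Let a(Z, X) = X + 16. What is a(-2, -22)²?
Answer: 36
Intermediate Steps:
a(Z, X) = 16 + X
a(-2, -22)² = (16 - 22)² = (-6)² = 36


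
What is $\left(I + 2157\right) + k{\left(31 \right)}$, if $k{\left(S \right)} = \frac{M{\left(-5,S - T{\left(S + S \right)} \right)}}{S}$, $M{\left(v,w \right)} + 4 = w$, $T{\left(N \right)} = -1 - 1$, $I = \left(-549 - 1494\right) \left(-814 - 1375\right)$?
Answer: $\frac{138702833}{31} \approx 4.4743 \cdot 10^{6}$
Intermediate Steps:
$I = 4472127$ ($I = \left(-2043\right) \left(-2189\right) = 4472127$)
$T{\left(N \right)} = -2$
$M{\left(v,w \right)} = -4 + w$
$k{\left(S \right)} = \frac{-2 + S}{S}$ ($k{\left(S \right)} = \frac{-4 + \left(S - -2\right)}{S} = \frac{-4 + \left(S + 2\right)}{S} = \frac{-4 + \left(2 + S\right)}{S} = \frac{-2 + S}{S}$)
$\left(I + 2157\right) + k{\left(31 \right)} = \left(4472127 + 2157\right) + \frac{-2 + 31}{31} = 4474284 + \frac{1}{31} \cdot 29 = 4474284 + \frac{29}{31} = \frac{138702833}{31}$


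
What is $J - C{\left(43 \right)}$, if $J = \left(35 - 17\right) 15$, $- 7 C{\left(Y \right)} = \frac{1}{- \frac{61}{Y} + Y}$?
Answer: $\frac{3379363}{12516} \approx 270.0$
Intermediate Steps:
$C{\left(Y \right)} = - \frac{1}{7 \left(Y - \frac{61}{Y}\right)}$ ($C{\left(Y \right)} = - \frac{1}{7 \left(- \frac{61}{Y} + Y\right)} = - \frac{1}{7 \left(Y - \frac{61}{Y}\right)}$)
$J = 270$ ($J = 18 \cdot 15 = 270$)
$J - C{\left(43 \right)} = 270 - \left(-1\right) 43 \frac{1}{-427 + 7 \cdot 43^{2}} = 270 - \left(-1\right) 43 \frac{1}{-427 + 7 \cdot 1849} = 270 - \left(-1\right) 43 \frac{1}{-427 + 12943} = 270 - \left(-1\right) 43 \cdot \frac{1}{12516} = 270 - - \frac{43}{12516} = 270 + \frac{43}{12516} = \frac{3379363}{12516}$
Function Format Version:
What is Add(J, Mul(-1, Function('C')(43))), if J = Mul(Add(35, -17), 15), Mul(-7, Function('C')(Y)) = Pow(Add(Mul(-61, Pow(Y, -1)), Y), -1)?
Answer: Rational(3379363, 12516) ≈ 270.00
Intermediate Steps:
Function('C')(Y) = Mul(Rational(-1, 7), Pow(Add(Y, Mul(-61, Pow(Y, -1))), -1)) (Function('C')(Y) = Mul(Rational(-1, 7), Pow(Add(Mul(-61, Pow(Y, -1)), Y), -1)) = Mul(Rational(-1, 7), Pow(Add(Y, Mul(-61, Pow(Y, -1))), -1)))
J = 270 (J = Mul(18, 15) = 270)
Add(J, Mul(-1, Function('C')(43))) = Add(270, Mul(-1, Mul(-1, 43, Pow(Add(-427, Mul(7, Pow(43, 2))), -1)))) = Add(270, Mul(-1, Mul(-1, 43, Pow(Add(-427, Mul(7, 1849)), -1)))) = Add(270, Mul(-1, Mul(-1, 43, Pow(Add(-427, 12943), -1)))) = Add(270, Mul(-1, Mul(-1, 43, Pow(12516, -1)))) = Add(270, Mul(-1, Mul(-1, 43, Rational(1, 12516)))) = Add(270, Mul(-1, Rational(-43, 12516))) = Add(270, Rational(43, 12516)) = Rational(3379363, 12516)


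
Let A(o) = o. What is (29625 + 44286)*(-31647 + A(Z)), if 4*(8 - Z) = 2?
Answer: -4677014169/2 ≈ -2.3385e+9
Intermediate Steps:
Z = 15/2 (Z = 8 - ¼*2 = 8 - ½ = 15/2 ≈ 7.5000)
(29625 + 44286)*(-31647 + A(Z)) = (29625 + 44286)*(-31647 + 15/2) = 73911*(-63279/2) = -4677014169/2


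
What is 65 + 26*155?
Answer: 4095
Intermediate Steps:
65 + 26*155 = 65 + 4030 = 4095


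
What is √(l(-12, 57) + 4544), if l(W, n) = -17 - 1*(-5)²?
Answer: √4502 ≈ 67.097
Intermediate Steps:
l(W, n) = -42 (l(W, n) = -17 - 1*25 = -17 - 25 = -42)
√(l(-12, 57) + 4544) = √(-42 + 4544) = √4502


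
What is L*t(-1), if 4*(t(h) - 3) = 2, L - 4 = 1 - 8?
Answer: -21/2 ≈ -10.500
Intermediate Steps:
L = -3 (L = 4 + (1 - 8) = 4 - 7 = -3)
t(h) = 7/2 (t(h) = 3 + (¼)*2 = 3 + ½ = 7/2)
L*t(-1) = -3*7/2 = -21/2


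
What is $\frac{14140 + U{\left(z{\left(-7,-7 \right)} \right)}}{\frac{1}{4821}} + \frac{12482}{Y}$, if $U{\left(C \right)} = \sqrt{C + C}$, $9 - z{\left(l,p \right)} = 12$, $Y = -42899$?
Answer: $\frac{2924379344578}{42899} + 4821 i \sqrt{6} \approx 6.8169 \cdot 10^{7} + 11809.0 i$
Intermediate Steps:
$z{\left(l,p \right)} = -3$ ($z{\left(l,p \right)} = 9 - 12 = -3$)
$U{\left(C \right)} = \sqrt{2} \sqrt{C}$ ($U{\left(C \right)} = \sqrt{2 C} = \sqrt{2} \sqrt{C}$)
$\frac{14140 + U{\left(z{\left(-7,-7 \right)} \right)}}{\frac{1}{4821}} + \frac{12482}{Y} = \frac{14140 + \sqrt{2} \sqrt{-3}}{\frac{1}{4821}} + \frac{12482}{-42899} = \left(14140 + \sqrt{2} i \sqrt{3}\right) \frac{1}{\frac{1}{4821}} + 12482 \left(- \frac{1}{42899}\right) = \left(14140 + i \sqrt{6}\right) 4821 - \frac{12482}{42899} = \left(68168940 + 4821 i \sqrt{6}\right) - \frac{12482}{42899} = \frac{2924379344578}{42899} + 4821 i \sqrt{6}$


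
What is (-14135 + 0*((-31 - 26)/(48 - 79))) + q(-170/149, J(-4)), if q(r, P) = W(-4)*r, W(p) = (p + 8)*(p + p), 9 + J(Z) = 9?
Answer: -2100675/149 ≈ -14098.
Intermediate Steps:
J(Z) = 0 (J(Z) = -9 + 9 = 0)
W(p) = 2*p*(8 + p) (W(p) = (8 + p)*(2*p) = 2*p*(8 + p))
q(r, P) = -32*r (q(r, P) = (2*(-4)*(8 - 4))*r = (2*(-4)*4)*r = -32*r)
(-14135 + 0*((-31 - 26)/(48 - 79))) + q(-170/149, J(-4)) = (-14135 + 0*((-31 - 26)/(48 - 79))) - (-5440)/149 = (-14135 + 0*(-57/(-31))) - (-5440)/149 = (-14135 + 0*(-57*(-1/31))) - 32*(-170/149) = (-14135 + 0*(57/31)) + 5440/149 = (-14135 + 0) + 5440/149 = -14135 + 5440/149 = -2100675/149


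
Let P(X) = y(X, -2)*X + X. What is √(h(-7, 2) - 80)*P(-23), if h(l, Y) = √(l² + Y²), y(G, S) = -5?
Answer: 92*√(-80 + √53) ≈ 784.54*I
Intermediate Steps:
h(l, Y) = √(Y² + l²)
P(X) = -4*X (P(X) = -5*X + X = -4*X)
√(h(-7, 2) - 80)*P(-23) = √(√(2² + (-7)²) - 80)*(-4*(-23)) = √(√(4 + 49) - 80)*92 = √(√53 - 80)*92 = √(-80 + √53)*92 = 92*√(-80 + √53)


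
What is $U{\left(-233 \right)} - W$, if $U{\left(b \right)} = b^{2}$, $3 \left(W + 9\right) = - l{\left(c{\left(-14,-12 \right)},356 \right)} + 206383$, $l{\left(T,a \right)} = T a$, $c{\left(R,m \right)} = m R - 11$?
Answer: $\frac{12403}{3} \approx 4134.3$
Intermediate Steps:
$c{\left(R,m \right)} = -11 + R m$ ($c{\left(R,m \right)} = R m - 11 = -11 + R m$)
$W = \frac{150464}{3}$ ($W = -9 + \frac{- \left(-11 - -168\right) 356 + 206383}{3} = -9 + \frac{- \left(-11 + 168\right) 356 + 206383}{3} = -9 + \frac{- 157 \cdot 356 + 206383}{3} = -9 + \frac{\left(-1\right) 55892 + 206383}{3} = -9 + \frac{-55892 + 206383}{3} = -9 + \frac{1}{3} \cdot 150491 = -9 + \frac{150491}{3} = \frac{150464}{3} \approx 50155.0$)
$U{\left(-233 \right)} - W = \left(-233\right)^{2} - \frac{150464}{3} = 54289 - \frac{150464}{3} = \frac{12403}{3}$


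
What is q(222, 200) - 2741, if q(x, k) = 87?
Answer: -2654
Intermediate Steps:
q(222, 200) - 2741 = 87 - 2741 = -2654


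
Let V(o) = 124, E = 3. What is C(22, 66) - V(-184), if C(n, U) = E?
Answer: -121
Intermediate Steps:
C(n, U) = 3
C(22, 66) - V(-184) = 3 - 1*124 = 3 - 124 = -121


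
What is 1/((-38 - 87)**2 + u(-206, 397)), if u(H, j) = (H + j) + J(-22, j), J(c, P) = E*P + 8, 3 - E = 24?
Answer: 1/7487 ≈ 0.00013356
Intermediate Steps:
E = -21 (E = 3 - 1*24 = 3 - 24 = -21)
J(c, P) = 8 - 21*P (J(c, P) = -21*P + 8 = 8 - 21*P)
u(H, j) = 8 + H - 20*j (u(H, j) = (H + j) + (8 - 21*j) = 8 + H - 20*j)
1/((-38 - 87)**2 + u(-206, 397)) = 1/((-38 - 87)**2 + (8 - 206 - 20*397)) = 1/((-125)**2 + (8 - 206 - 7940)) = 1/(15625 - 8138) = 1/7487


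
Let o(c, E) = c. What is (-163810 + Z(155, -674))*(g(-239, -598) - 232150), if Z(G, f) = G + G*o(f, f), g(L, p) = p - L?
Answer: 62341475625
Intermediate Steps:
Z(G, f) = G + G*f
(-163810 + Z(155, -674))*(g(-239, -598) - 232150) = (-163810 + 155*(1 - 674))*((-598 - 1*(-239)) - 232150) = (-163810 + 155*(-673))*((-598 + 239) - 232150) = (-163810 - 104315)*(-359 - 232150) = -268125*(-232509) = 62341475625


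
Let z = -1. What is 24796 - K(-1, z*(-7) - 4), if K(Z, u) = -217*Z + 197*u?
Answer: 23988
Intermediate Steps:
24796 - K(-1, z*(-7) - 4) = 24796 - (-217*(-1) + 197*(-1*(-7) - 4)) = 24796 - (217 + 197*(7 - 4)) = 24796 - (217 + 197*3) = 24796 - (217 + 591) = 24796 - 1*808 = 24796 - 808 = 23988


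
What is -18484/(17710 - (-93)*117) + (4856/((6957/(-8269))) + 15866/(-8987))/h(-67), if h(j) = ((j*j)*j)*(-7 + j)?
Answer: -12865689461834018951/19892630817612121239 ≈ -0.64676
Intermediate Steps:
h(j) = j³*(-7 + j) (h(j) = (j²*j)*(-7 + j) = j³*(-7 + j))
-18484/(17710 - (-93)*117) + (4856/((6957/(-8269))) + 15866/(-8987))/h(-67) = -18484/(17710 - (-93)*117) + (4856/((6957/(-8269))) + 15866/(-8987))/(((-67)³*(-7 - 67))) = -18484/(17710 - 1*(-10881)) + (4856/((6957*(-1/8269))) + 15866*(-1/8987))/((-300763*(-74))) = -18484/(17710 + 10881) + (4856/(-6957/8269) - 15866/8987)/22256462 = -18484/28591 + (4856*(-8269/6957) - 15866/8987)*(1/22256462) = -18484*1/28591 + (-40154264/6957 - 15866/8987)*(1/22256462) = -18484/28591 - 360976750330/62522559*1/22256462 = -18484/28591 - 180488375165/695765479263129 = -12865689461834018951/19892630817612121239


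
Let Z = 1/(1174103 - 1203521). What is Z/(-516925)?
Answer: 1/15206899650 ≈ 6.5760e-11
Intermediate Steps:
Z = -1/29418 (Z = 1/(-29418) = -1/29418 ≈ -3.3993e-5)
Z/(-516925) = -1/29418/(-516925) = -1/29418*(-1/516925) = 1/15206899650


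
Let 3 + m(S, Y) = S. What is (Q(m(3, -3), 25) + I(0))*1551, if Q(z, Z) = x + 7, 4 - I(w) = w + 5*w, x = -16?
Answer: -7755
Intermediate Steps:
m(S, Y) = -3 + S
I(w) = 4 - 6*w (I(w) = 4 - (w + 5*w) = 4 - 6*w)
Q(z, Z) = -9 (Q(z, Z) = -16 + 7 = -9)
(Q(m(3, -3), 25) + I(0))*1551 = (-9 + (4 - 6*0))*1551 = (-9 + (4 + 0))*1551 = (-9 + 4)*1551 = -5*1551 = -7755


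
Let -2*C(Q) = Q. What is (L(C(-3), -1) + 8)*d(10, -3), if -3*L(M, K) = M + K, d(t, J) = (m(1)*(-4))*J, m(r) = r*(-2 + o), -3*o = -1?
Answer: -470/3 ≈ -156.67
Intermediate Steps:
o = 1/3 (o = -1/3*(-1) = 1/3 ≈ 0.33333)
m(r) = -5*r/3 (m(r) = r*(-2 + 1/3) = r*(-5/3) = -5*r/3)
C(Q) = -Q/2
d(t, J) = 20*J/3 (d(t, J) = (-5/3*1*(-4))*J = (-5/3*(-4))*J = 20*J/3)
L(M, K) = -K/3 - M/3 (L(M, K) = -(M + K)/3 = -(K + M)/3 = -K/3 - M/3)
(L(C(-3), -1) + 8)*d(10, -3) = ((-1/3*(-1) - (-1)*(-3)/6) + 8)*((20/3)*(-3)) = ((1/3 - 1/3*3/2) + 8)*(-20) = ((1/3 - 1/2) + 8)*(-20) = (-1/6 + 8)*(-20) = (47/6)*(-20) = -470/3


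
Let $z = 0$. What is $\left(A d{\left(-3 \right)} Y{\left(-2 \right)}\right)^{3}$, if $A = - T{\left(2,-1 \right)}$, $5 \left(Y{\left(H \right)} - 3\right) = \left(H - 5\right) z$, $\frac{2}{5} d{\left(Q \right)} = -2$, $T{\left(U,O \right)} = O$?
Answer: $-3375$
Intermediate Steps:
$d{\left(Q \right)} = -5$ ($d{\left(Q \right)} = \frac{5}{2} \left(-2\right) = -5$)
$Y{\left(H \right)} = 3$ ($Y{\left(H \right)} = 3 + \frac{\left(H - 5\right) 0}{5} = 3 + \frac{\left(-5 + H\right) 0}{5} = 3 + \frac{1}{5} \cdot 0 = 3 + 0 = 3$)
$A = 1$ ($A = \left(-1\right) \left(-1\right) = 1$)
$\left(A d{\left(-3 \right)} Y{\left(-2 \right)}\right)^{3} = \left(1 \left(-5\right) 3\right)^{3} = \left(\left(-5\right) 3\right)^{3} = \left(-15\right)^{3} = -3375$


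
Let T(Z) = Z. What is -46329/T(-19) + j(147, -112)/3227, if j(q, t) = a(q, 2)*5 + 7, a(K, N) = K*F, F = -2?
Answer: 21353698/8759 ≈ 2437.9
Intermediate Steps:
a(K, N) = -2*K (a(K, N) = K*(-2) = -2*K)
j(q, t) = 7 - 10*q (j(q, t) = -2*q*5 + 7 = -10*q + 7 = 7 - 10*q)
-46329/T(-19) + j(147, -112)/3227 = -46329/(-19) + (7 - 10*147)/3227 = -46329*(-1/19) + (7 - 1470)*(1/3227) = 46329/19 - 1463*1/3227 = 46329/19 - 209/461 = 21353698/8759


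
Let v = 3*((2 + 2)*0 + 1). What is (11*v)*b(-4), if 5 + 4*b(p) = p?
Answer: -297/4 ≈ -74.250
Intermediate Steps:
b(p) = -5/4 + p/4
v = 3 (v = 3*(4*0 + 1) = 3*(0 + 1) = 3*1 = 3)
(11*v)*b(-4) = (11*3)*(-5/4 + (1/4)*(-4)) = 33*(-5/4 - 1) = 33*(-9/4) = -297/4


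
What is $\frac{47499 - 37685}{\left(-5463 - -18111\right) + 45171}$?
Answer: $\frac{9814}{57819} \approx 0.16974$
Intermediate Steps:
$\frac{47499 - 37685}{\left(-5463 - -18111\right) + 45171} = \frac{9814}{\left(-5463 + 18111\right) + 45171} = \frac{9814}{12648 + 45171} = \frac{9814}{57819}$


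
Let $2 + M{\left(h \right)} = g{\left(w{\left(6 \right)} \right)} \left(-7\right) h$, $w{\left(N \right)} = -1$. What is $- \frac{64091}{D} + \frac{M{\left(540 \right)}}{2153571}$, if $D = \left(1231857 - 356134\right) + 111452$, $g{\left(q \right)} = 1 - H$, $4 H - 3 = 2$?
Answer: $- \frac{19584801848}{303707350275} \approx -0.064486$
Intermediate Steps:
$H = \frac{5}{4}$ ($H = \frac{3}{4} + \frac{1}{4} \cdot 2 = \frac{3}{4} + \frac{1}{2} = \frac{5}{4} \approx 1.25$)
$g{\left(q \right)} = - \frac{1}{4}$ ($g{\left(q \right)} = 1 - \frac{5}{4} = - \frac{1}{4}$)
$M{\left(h \right)} = -2 + \frac{7 h}{4}$ ($M{\left(h \right)} = -2 + \left(- \frac{1}{4}\right) \left(-7\right) h = -2 + \frac{7 h}{4}$)
$D = 987175$ ($D = 875723 + 111452 = 987175$)
$- \frac{64091}{D} + \frac{M{\left(540 \right)}}{2153571} = - \frac{64091}{987175} + \frac{-2 + \frac{7}{4} \cdot 540}{2153571} = \left(-64091\right) \frac{1}{987175} + \left(-2 + 945\right) \frac{1}{2153571} = - \frac{64091}{987175} + 943 \cdot \frac{1}{2153571} = - \frac{64091}{987175} + \frac{943}{2153571} = - \frac{19584801848}{303707350275}$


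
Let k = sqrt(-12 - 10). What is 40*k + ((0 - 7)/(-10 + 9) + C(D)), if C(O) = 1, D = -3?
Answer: 8 + 40*I*sqrt(22) ≈ 8.0 + 187.62*I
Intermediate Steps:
k = I*sqrt(22) (k = sqrt(-22) = I*sqrt(22) ≈ 4.6904*I)
40*k + ((0 - 7)/(-10 + 9) + C(D)) = 40*(I*sqrt(22)) + ((0 - 7)/(-10 + 9) + 1) = 40*I*sqrt(22) + (-7/(-1) + 1) = 40*I*sqrt(22) + (-7*(-1) + 1) = 40*I*sqrt(22) + (7 + 1) = 40*I*sqrt(22) + 8 = 8 + 40*I*sqrt(22)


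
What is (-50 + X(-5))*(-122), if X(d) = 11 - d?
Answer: 4148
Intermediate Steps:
(-50 + X(-5))*(-122) = (-50 + (11 - 1*(-5)))*(-122) = (-50 + (11 + 5))*(-122) = (-50 + 16)*(-122) = -34*(-122) = 4148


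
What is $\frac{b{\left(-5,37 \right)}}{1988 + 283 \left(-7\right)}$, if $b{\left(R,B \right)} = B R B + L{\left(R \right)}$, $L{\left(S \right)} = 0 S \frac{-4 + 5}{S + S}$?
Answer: $- \frac{6845}{7} \approx -977.86$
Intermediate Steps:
$L{\left(S \right)} = 0$ ($L{\left(S \right)} = 0 \cdot 1 \frac{1}{2 S} = 0 \frac{1}{2 S} = 0$)
$b{\left(R,B \right)} = R B^{2}$ ($b{\left(R,B \right)} = B R B + 0 = R B^{2} + 0 = R B^{2}$)
$\frac{b{\left(-5,37 \right)}}{1988 + 283 \left(-7\right)} = \frac{\left(-5\right) 37^{2}}{1988 + 283 \left(-7\right)} = \frac{\left(-5\right) 1369}{1988 - 1981} = - \frac{6845}{7}$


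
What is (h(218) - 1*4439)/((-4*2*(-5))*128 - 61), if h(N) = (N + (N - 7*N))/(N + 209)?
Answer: -1896543/2160193 ≈ -0.87795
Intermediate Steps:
h(N) = -5*N/(209 + N) (h(N) = (N - 6*N)/(209 + N) = (-5*N)/(209 + N) = -5*N/(209 + N))
(h(218) - 1*4439)/((-4*2*(-5))*128 - 61) = (-5*218/(209 + 218) - 1*4439)/((-4*2*(-5))*128 - 61) = (-5*218/427 - 4439)/(-8*(-5)*128 - 61) = (-5*218*1/427 - 4439)/(40*128 - 61) = (-1090/427 - 4439)/(5120 - 61) = -1896543/427/5059 = -1896543/427*1/5059 = -1896543/2160193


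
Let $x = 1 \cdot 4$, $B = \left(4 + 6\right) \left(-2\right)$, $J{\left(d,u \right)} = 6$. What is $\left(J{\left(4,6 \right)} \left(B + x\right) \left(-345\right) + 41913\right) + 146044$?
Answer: $221077$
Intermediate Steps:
$B = -20$ ($B = 10 \left(-2\right) = -20$)
$x = 4$
$\left(J{\left(4,6 \right)} \left(B + x\right) \left(-345\right) + 41913\right) + 146044 = \left(6 \left(-20 + 4\right) \left(-345\right) + 41913\right) + 146044 = \left(6 \left(-16\right) \left(-345\right) + 41913\right) + 146044 = \left(\left(-96\right) \left(-345\right) + 41913\right) + 146044 = \left(33120 + 41913\right) + 146044 = 75033 + 146044 = 221077$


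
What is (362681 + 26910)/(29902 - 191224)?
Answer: -389591/161322 ≈ -2.4150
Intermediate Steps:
(362681 + 26910)/(29902 - 191224) = 389591/(-161322) = 389591*(-1/161322) = -389591/161322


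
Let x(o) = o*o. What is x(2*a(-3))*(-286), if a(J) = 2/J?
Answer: -4576/9 ≈ -508.44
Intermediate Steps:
x(o) = o**2
x(2*a(-3))*(-286) = (2*(2/(-3)))**2*(-286) = (2*(2*(-1/3)))**2*(-286) = (2*(-2/3))**2*(-286) = (-4/3)**2*(-286) = (16/9)*(-286) = -4576/9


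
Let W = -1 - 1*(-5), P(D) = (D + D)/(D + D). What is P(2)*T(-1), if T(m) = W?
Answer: 4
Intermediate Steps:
P(D) = 1 (P(D) = (2*D)/((2*D)) = (2*D)*(1/(2*D)) = 1)
W = 4 (W = -1 + 5 = 4)
T(m) = 4
P(2)*T(-1) = 1*4 = 4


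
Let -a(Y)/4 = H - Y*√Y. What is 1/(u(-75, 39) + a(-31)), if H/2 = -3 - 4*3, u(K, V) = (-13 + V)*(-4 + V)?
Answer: 515/768778 + 31*I*√31/384389 ≈ 0.00066989 + 0.00044903*I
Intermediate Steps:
H = -30 (H = 2*(-3 - 4*3) = 2*(-3 - 12) = 2*(-15) = -30)
a(Y) = 120 + 4*Y^(3/2) (a(Y) = -4*(-30 - Y*√Y) = -4*(-30 - Y^(3/2)) = 120 + 4*Y^(3/2))
1/(u(-75, 39) + a(-31)) = 1/((52 + 39² - 17*39) + (120 + 4*(-31)^(3/2))) = 1/((52 + 1521 - 663) + (120 + 4*(-31*I*√31))) = 1/(910 + (120 - 124*I*√31)) = 1/(1030 - 124*I*√31)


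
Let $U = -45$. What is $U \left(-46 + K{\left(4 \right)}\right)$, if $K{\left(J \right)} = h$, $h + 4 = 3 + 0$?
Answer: $2115$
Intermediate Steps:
$h = -1$ ($h = -4 + \left(3 + 0\right) = -4 + 3 = -1$)
$K{\left(J \right)} = -1$
$U \left(-46 + K{\left(4 \right)}\right) = - 45 \left(-46 - 1\right) = \left(-45\right) \left(-47\right) = 2115$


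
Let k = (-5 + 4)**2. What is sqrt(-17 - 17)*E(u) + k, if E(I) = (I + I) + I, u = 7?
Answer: 1 + 21*I*sqrt(34) ≈ 1.0 + 122.45*I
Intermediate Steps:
E(I) = 3*I (E(I) = 2*I + I = 3*I)
k = 1 (k = (-1)**2 = 1)
sqrt(-17 - 17)*E(u) + k = sqrt(-17 - 17)*(3*7) + 1 = sqrt(-34)*21 + 1 = (I*sqrt(34))*21 + 1 = 21*I*sqrt(34) + 1 = 1 + 21*I*sqrt(34)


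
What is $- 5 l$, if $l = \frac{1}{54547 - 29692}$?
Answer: $- \frac{1}{4971} \approx -0.00020117$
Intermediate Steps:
$l = \frac{1}{24855} \approx 4.0233 \cdot 10^{-5}$
$- 5 l = \left(-5\right) \frac{1}{24855} = - \frac{1}{4971}$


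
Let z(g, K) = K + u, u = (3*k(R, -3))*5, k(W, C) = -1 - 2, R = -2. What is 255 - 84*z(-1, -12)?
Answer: 5043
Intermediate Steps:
k(W, C) = -3
u = -45 (u = (3*(-3))*5 = -9*5 = -45)
z(g, K) = -45 + K (z(g, K) = K - 45 = -45 + K)
255 - 84*z(-1, -12) = 255 - 84*(-45 - 12) = 255 - 84*(-57) = 255 + 4788 = 5043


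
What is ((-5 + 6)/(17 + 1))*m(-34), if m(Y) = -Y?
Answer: 17/9 ≈ 1.8889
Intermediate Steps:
((-5 + 6)/(17 + 1))*m(-34) = ((-5 + 6)/(17 + 1))*(-1*(-34)) = (1/18)*34 = 17/9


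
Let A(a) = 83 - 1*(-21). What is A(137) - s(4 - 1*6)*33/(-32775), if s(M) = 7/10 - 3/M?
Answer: 5681121/54625 ≈ 104.00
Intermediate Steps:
A(a) = 104 (A(a) = 83 + 21 = 104)
s(M) = 7/10 - 3/M (s(M) = 7*(⅒) - 3/M = 7/10 - 3/M)
A(137) - s(4 - 1*6)*33/(-32775) = 104 - (7/10 - 3/(4 - 1*6))*33/(-32775) = 104 - (7/10 - 3/(4 - 6))*33*(-1)/32775 = 104 - (7/10 - 3/(-2))*33*(-1)/32775 = 104 - (7/10 - 3*(-½))*33*(-1)/32775 = 104 - (7/10 + 3/2)*33*(-1)/32775 = 104 - (11/5)*33*(-1)/32775 = 104 - 363*(-1)/(5*32775) = 104 - 1*(-121/54625) = 104 + 121/54625 = 5681121/54625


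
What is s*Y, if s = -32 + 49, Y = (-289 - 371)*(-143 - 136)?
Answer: 3130380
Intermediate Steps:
Y = 184140 (Y = -660*(-279) = 184140)
s = 17
s*Y = 17*184140 = 3130380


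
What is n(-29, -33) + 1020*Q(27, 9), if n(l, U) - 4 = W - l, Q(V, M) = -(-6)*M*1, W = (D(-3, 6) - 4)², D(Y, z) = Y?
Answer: 55162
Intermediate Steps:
W = 49 (W = (-3 - 4)² = (-7)² = 49)
Q(V, M) = 6*M (Q(V, M) = (6*M)*1 = 6*M)
n(l, U) = 53 - l (n(l, U) = 4 + (49 - l) = 53 - l)
n(-29, -33) + 1020*Q(27, 9) = (53 - 1*(-29)) + 1020*(6*9) = (53 + 29) + 1020*54 = 82 + 55080 = 55162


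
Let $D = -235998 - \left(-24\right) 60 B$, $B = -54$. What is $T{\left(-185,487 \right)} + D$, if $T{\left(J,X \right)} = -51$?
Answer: $-313809$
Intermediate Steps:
$D = -313758$ ($D = -235998 - \left(-24\right) 60 \left(-54\right) = -235998 - \left(-1440\right) \left(-54\right) = -235998 - 77760 = -313758$)
$T{\left(-185,487 \right)} + D = -51 - 313758 = -313809$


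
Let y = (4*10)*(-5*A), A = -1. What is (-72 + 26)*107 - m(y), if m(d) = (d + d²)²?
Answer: -1616044922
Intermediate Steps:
y = 200 (y = (4*10)*(-5*(-1)) = 40*5 = 200)
(-72 + 26)*107 - m(y) = (-72 + 26)*107 - 200²*(1 + 200)² = -46*107 - 40000*201² = -4922 - 40000*40401 = -4922 - 1*1616040000 = -4922 - 1616040000 = -1616044922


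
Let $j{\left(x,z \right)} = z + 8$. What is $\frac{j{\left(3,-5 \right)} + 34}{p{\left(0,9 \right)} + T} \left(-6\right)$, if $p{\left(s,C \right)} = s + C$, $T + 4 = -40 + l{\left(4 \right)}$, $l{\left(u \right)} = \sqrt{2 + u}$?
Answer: $\frac{7770}{1219} + \frac{222 \sqrt{6}}{1219} \approx 6.8202$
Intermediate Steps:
$j{\left(x,z \right)} = 8 + z$
$T = -44 + \sqrt{6}$ ($T = -4 - \left(40 - \sqrt{2 + 4}\right) = -4 - \left(40 - \sqrt{6}\right) = -44 + \sqrt{6} \approx -41.551$)
$p{\left(s,C \right)} = C + s$
$\frac{j{\left(3,-5 \right)} + 34}{p{\left(0,9 \right)} + T} \left(-6\right) = \frac{\left(8 - 5\right) + 34}{\left(9 + 0\right) - \left(44 - \sqrt{6}\right)} \left(-6\right) = \frac{3 + 34}{9 - \left(44 - \sqrt{6}\right)} \left(-6\right) = \frac{37}{-35 + \sqrt{6}} \left(-6\right) = - \frac{222}{-35 + \sqrt{6}}$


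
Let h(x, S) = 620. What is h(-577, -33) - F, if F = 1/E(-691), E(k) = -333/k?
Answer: 205769/333 ≈ 617.92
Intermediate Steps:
F = 691/333 (F = 1/(-333/(-691)) = 1/(-333*(-1/691)) = 1/(333/691) = 691/333 ≈ 2.0751)
h(-577, -33) - F = 620 - 1*691/333 = 620 - 691/333 = 205769/333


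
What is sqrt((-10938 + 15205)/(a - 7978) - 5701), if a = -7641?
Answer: I*sqrt(1390843617134)/15619 ≈ 75.507*I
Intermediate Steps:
sqrt((-10938 + 15205)/(a - 7978) - 5701) = sqrt((-10938 + 15205)/(-7641 - 7978) - 5701) = sqrt(4267/(-15619) - 5701) = sqrt(4267*(-1/15619) - 5701) = sqrt(-4267/15619 - 5701) = sqrt(-89048186/15619) = I*sqrt(1390843617134)/15619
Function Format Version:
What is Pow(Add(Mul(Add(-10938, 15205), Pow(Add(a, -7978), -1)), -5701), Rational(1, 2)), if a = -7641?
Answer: Mul(Rational(1, 15619), I, Pow(1390843617134, Rational(1, 2))) ≈ Mul(75.507, I)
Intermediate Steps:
Pow(Add(Mul(Add(-10938, 15205), Pow(Add(a, -7978), -1)), -5701), Rational(1, 2)) = Pow(Add(Mul(Add(-10938, 15205), Pow(Add(-7641, -7978), -1)), -5701), Rational(1, 2)) = Pow(Add(Mul(4267, Pow(-15619, -1)), -5701), Rational(1, 2)) = Pow(Add(Mul(4267, Rational(-1, 15619)), -5701), Rational(1, 2)) = Pow(Add(Rational(-4267, 15619), -5701), Rational(1, 2)) = Pow(Rational(-89048186, 15619), Rational(1, 2)) = Mul(Rational(1, 15619), I, Pow(1390843617134, Rational(1, 2)))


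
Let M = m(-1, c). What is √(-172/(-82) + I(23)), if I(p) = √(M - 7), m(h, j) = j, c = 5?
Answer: √(3526 + 1681*I*√2)/41 ≈ 1.5211 + 0.46487*I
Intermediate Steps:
M = 5
I(p) = I*√2 (I(p) = √(5 - 7) = √(-2) = I*√2)
√(-172/(-82) + I(23)) = √(-172/(-82) + I*√2) = √(-172*(-1/82) + I*√2) = √(86/41 + I*√2)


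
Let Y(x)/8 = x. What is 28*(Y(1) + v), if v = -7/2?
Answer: 126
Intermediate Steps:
Y(x) = 8*x
v = -7/2 (v = -7*½ = -7/2 ≈ -3.5000)
28*(Y(1) + v) = 28*(8*1 - 7/2) = 28*(8 - 7/2) = 28*(9/2) = 126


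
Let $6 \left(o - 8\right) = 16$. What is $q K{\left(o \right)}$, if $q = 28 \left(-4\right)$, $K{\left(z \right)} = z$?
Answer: $- \frac{3584}{3} \approx -1194.7$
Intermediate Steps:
$o = \frac{32}{3}$ ($o = 8 + \frac{1}{6} \cdot 16 = 8 + \frac{8}{3} = \frac{32}{3} \approx 10.667$)
$q = -112$
$q K{\left(o \right)} = \left(-112\right) \frac{32}{3} = - \frac{3584}{3}$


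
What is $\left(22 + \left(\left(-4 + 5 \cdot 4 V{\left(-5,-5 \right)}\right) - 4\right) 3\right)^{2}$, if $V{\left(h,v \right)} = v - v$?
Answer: $4$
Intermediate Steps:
$V{\left(h,v \right)} = 0$
$\left(22 + \left(\left(-4 + 5 \cdot 4 V{\left(-5,-5 \right)}\right) - 4\right) 3\right)^{2} = \left(22 + \left(\left(-4 + 5 \cdot 4 \cdot 0\right) - 4\right) 3\right)^{2} = \left(22 + \left(\left(-4 + 20 \cdot 0\right) - 4\right) 3\right)^{2} = \left(22 + \left(\left(-4 + 0\right) - 4\right) 3\right)^{2} = \left(22 + \left(-4 - 4\right) 3\right)^{2} = \left(22 - 24\right)^{2} = \left(-2\right)^{2} = 4$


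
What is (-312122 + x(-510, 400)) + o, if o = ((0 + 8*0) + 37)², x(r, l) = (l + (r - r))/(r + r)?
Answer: -15848423/51 ≈ -3.1075e+5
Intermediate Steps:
x(r, l) = l/(2*r) (x(r, l) = (l + 0)/((2*r)) = l*(1/(2*r)) = l/(2*r))
o = 1369 (o = ((0 + 0) + 37)² = (0 + 37)² = 37² = 1369)
(-312122 + x(-510, 400)) + o = (-312122 + (½)*400/(-510)) + 1369 = (-312122 + (½)*400*(-1/510)) + 1369 = (-312122 - 20/51) + 1369 = -15918242/51 + 1369 = -15848423/51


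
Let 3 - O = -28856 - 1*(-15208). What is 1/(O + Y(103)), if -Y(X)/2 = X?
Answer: 1/13445 ≈ 7.4377e-5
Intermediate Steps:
Y(X) = -2*X
O = 13651 (O = 3 - (-28856 - 1*(-15208)) = 3 - (-28856 + 15208) = 3 - 1*(-13648) = 3 + 13648 = 13651)
1/(O + Y(103)) = 1/(13651 - 2*103) = 1/(13651 - 206) = 1/13445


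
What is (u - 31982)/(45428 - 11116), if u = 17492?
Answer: -7245/17156 ≈ -0.42230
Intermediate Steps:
(u - 31982)/(45428 - 11116) = (17492 - 31982)/(45428 - 11116) = -14490/34312 = -14490*1/34312 = -7245/17156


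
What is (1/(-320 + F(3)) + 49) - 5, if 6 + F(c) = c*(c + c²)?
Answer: 12759/290 ≈ 43.997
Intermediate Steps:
F(c) = -6 + c*(c + c²)
(1/(-320 + F(3)) + 49) - 5 = (1/(-320 + (-6 + 3² + 3³)) + 49) - 5 = (1/(-320 + (-6 + 9 + 27)) + 49) - 5 = (1/(-320 + 30) + 49) - 5 = (1/(-290) + 49) - 5 = (-1/290 + 49) - 5 = 14209/290 - 5 = 12759/290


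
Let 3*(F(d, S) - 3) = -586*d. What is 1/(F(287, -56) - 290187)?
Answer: -3/1038734 ≈ -2.8881e-6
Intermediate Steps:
F(d, S) = 3 - 586*d/3 (F(d, S) = 3 + (-586*d)/3 = 3 - 586*d/3)
1/(F(287, -56) - 290187) = 1/((3 - 586/3*287) - 290187) = 1/((3 - 168182/3) - 290187) = 1/(-168173/3 - 290187) = 1/(-1038734/3) = -3/1038734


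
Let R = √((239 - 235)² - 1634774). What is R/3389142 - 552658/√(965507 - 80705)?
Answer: -276329*√884802/442401 + I*√1634758/3389142 ≈ -587.53 + 0.00037726*I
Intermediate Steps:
R = I*√1634758 (R = √(4² - 1634774) = √(16 - 1634774) = √(-1634758) = I*√1634758 ≈ 1278.6*I)
R/3389142 - 552658/√(965507 - 80705) = (I*√1634758)/3389142 - 552658/√(965507 - 80705) = (I*√1634758)*(1/3389142) - 552658*√884802/884802 = I*√1634758/3389142 - 276329*√884802/442401 = -276329*√884802/442401 + I*√1634758/3389142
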